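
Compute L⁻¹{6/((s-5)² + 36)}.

Form: b/((s-a)² + b²) → e^(at)sin(bt). With a=5, b=6

Final answer: e^(5t)·sin(6t)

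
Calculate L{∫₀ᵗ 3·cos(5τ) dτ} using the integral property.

L{∫₀ᵗ f(τ)dτ} = F(s)/s with F(s) = 3s/(s² + 25), so the result is (3s/(s² + 25))/s = 3/(s² + 25)

Final answer: 3/(s² + 25)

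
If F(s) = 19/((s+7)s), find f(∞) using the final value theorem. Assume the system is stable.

f(∞) = lim_{s→0} sF(s) = lim_{s→0} 19/(s+7) = 19/7

Final answer: 19/7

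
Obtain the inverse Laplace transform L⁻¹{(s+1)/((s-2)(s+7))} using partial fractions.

Using partial fractions, f(t) = (3e^(2t) + 6e^(-7t))/9

Final answer: (3e^(2t) + 6e^(-7t))/9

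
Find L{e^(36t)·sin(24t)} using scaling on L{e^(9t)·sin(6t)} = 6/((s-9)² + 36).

Scaling with a=4: L{e^(36t)·sin(24t)} = (1/4) · 6/((s/4-9)² + 36). Simplifying: 24/((s-36)² + 576)

Final answer: 24/((s-36)² + 576)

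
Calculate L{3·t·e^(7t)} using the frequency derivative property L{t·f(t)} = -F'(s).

L{e^(7t)} = 1/(s-7). By frequency derivative: L{t·e^(7t)} = -d/ds[1/(s-7)] = -(-1)/(s-7)² = 1/(s-7)². Then L{3·t·e^(7t)} = 3·1/(s-7)² = 3/(s-7)²

Final answer: 3/(s-7)²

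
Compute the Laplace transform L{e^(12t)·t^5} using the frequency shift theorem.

L{e^(at)·t^n} = n!/(s-a)^(n+1), so L{e^(12t)·t^5} = 120/(s-12)^6

Final answer: 120/(s-12)^6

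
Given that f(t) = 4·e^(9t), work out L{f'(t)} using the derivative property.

f(0) = 4, F(s) = 4/(s-9). L{f'(t)} = s·F(s) - f(0) = 4s/(s-9) - 4 = (4s - 4(s-9))/(s-9) = 36/(s-9)

Final answer: 36/(s-9)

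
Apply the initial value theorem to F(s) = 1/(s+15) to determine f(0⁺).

f(0⁺) = lim_{s→∞} s·1/(s+15) = lim_{s→∞} s/(s+15) = 1

Final answer: 1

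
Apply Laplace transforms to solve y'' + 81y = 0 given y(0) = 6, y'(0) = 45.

L{y''} + 81L{y} = 0. s²Y - 6s - 45 + 81Y = 0. Y(s² + 81) = 6s + 45. Y = (6s + 45)/(s² + 81). Inverting: y(t) = 6cos(9t) + 5sin(9t)

Final answer: y(t) = 6cos(9t) + 5sin(9t)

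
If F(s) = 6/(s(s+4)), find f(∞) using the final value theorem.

f(∞) = lim_{s→0} s·6/(s(s+4)) = lim_{s→0} 6/(s+4) = 6/4 = 3/2

Final answer: 3/2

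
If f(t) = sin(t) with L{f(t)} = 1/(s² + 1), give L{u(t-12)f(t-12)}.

Time shift theorem: L{u(t-a)f(t-a)} = e^(-as)F(s). Here a=12, F(s) = 1/(s² + 1), so L{u(t-12)f(t-12)} = e^(-12s)·1/(s² + 1)

Final answer: e^(-12s)·1/(s² + 1)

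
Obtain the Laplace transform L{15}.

L{15} = 15 · L{1} = 15/s

Final answer: 15/s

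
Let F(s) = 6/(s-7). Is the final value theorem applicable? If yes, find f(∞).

sF(s) = 6s/(s-7) has a pole at s = 7 in the right half-plane. Theorem does NOT apply (unstable system; f(t) = 6·e^(7t) grows without bound).

Final answer: Not applicable (unstable)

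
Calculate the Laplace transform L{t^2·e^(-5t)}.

L{t^n·e^(at)} = n!/(s-a)^(n+1), so L{t^2·e^(-5t)} = 2/(s+5)^3

Final answer: 2/(s+5)^3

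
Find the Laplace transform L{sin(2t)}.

L{sin(ωt)} = ω/(s² + ω²), so L{sin(2t)} = 2/(s² + 4)

Final answer: 2/(s² + 4)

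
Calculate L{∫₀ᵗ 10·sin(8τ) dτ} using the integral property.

L{∫₀ᵗ f(τ)dτ} = F(s)/s with F(s) = 80/(s² + 64), so the result is (80/(s² + 64))/s = 80/(s(s² + 64))

Final answer: 80/(s(s² + 64))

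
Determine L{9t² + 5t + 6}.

L{9t² + 5t + 6} = 9·2/s³ + 5/s² + 6/s = 18/s³ + 5/s² + 6/s

Final answer: 18/s³ + 5/s² + 6/s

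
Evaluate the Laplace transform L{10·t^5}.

L{t^n} = n!/s^(n+1), so L{t^5} = 120/s^6. Then L{10·t^5} = 10·120/s^6 = 1200/s^6

Final answer: 1200/s^6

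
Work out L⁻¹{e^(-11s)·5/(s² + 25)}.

L⁻¹{5/(s² + 25)} = sin(5t). By the time shift theorem, L⁻¹{e^(-as)F(s)} = u(t-a)f(t-a) with a=11, so L⁻¹{e^(-11s)·5/(s² + 25)} = u(t-11)·sin(5(t-11))

Final answer: u(t-11)·sin(5(t-11))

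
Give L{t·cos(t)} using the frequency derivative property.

L{cos(t)} = s/(s² + 1). Derivative: d/ds[s/(s² + 1)] = [(s² + 1) - s·2s]/(s² + 1)² = (1 - s²)/(s² + 1)². So L{t·cos(t)} = -F'(s) = (s² - 1)/(s² + 1)²

Final answer: (s² - 1)/(s² + 1)²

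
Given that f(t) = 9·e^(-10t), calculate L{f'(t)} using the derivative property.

f(0) = 9, F(s) = 9/(s+10). L{f'(t)} = s·F(s) - f(0) = 9s/(s+10) - 9 = (9s - 9(s+10))/(s+10) = -90/(s+10)

Final answer: -90/(s+10)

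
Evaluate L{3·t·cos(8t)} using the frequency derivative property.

L{cos(8t)} = s/(s² + 64). Derivative: d/ds[s/(s² + 64)] = [(s² + 64) - s·2s]/(s² + 64)² = (64 - s²)/(s² + 64)². So L{t·cos(8t)} = -F'(s) = (s² - 64)/(s² + 64)². Then L{3·t·cos(8t)} = 3·(s² - 64)/(s² + 64)²

Final answer: 3·(s² - 64)/(s² + 64)²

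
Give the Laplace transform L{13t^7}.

L{13t^7} = 13 · L{t^7} = 13 · 5040/s^8 = 65520/s^8

Final answer: 65520/s^8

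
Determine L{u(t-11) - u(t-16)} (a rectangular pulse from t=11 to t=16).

L{u(t-a)} = e^(-as)/s. L{u(t-11) - u(t-16)} = (e^(-11s) - e^(-16s))/s

Final answer: (e^(-11s) - e^(-16s))/s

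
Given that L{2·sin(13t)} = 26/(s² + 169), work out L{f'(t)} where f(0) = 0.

L{f'(t)} = s·F(s) - f(0) = s·26/(s² + 169) - 0 = 26s/(s² + 169)

Final answer: 26s/(s² + 169)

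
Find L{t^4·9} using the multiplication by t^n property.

L{9} = 9/s. d^1/ds^1[1/s] = -1/s². d^2/ds^2[1/s] = 2/s^3. d^3/ds^3[1/s] = -6/s^4. d^4/ds^4[1/s] = 24/s^5. So L{t^4} = (-1)^{4}·24/s^5 = 24/s^5. Then L{t^4·9} = 9·24/s^5 = 216/s^5

Final answer: 216/s^5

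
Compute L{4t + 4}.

L{4t + 4} = 4·L{t} + 4·L{1} = 4/s² + 4/s

Final answer: 4/s² + 4/s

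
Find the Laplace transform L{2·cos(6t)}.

L{cos(ωt)} = s/(s² + ω²), so L{cos(6t)} = s/(s² + 36). Then L{2·cos(6t)} = 2·s/(s² + 36) = 2s/(s² + 36)

Final answer: 2s/(s² + 36)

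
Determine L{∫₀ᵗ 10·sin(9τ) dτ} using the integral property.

L{∫₀ᵗ f(τ)dτ} = F(s)/s with F(s) = 90/(s² + 81), so the result is (90/(s² + 81))/s = 90/(s(s² + 81))

Final answer: 90/(s(s² + 81))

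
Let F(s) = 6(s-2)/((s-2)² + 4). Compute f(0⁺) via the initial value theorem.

f(0⁺) = lim_{s→∞} sF(s) = lim_{s→∞} 6s(s-2)/((s-2)² + 4) = 6

Final answer: 6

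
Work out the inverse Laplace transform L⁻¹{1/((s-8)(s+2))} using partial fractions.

Decompose: A/(s-8) + B/(s+2). A = 1/10, B = -1/10. f(t) = (e^(8t) - e^(-2t))/10

Final answer: (e^(8t) - e^(-2t))/10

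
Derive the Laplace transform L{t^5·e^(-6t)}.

L{t^n·e^(at)} = n!/(s-a)^(n+1), so L{t^5·e^(-6t)} = 120/(s+6)^6

Final answer: 120/(s+6)^6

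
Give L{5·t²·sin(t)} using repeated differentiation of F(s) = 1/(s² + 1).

F(s) = 1/(s² + 1). F'(s) = -2s/(s² + 1)². F''(s) = -2(1 - 3s²)/(s² + 1)³ = (6s² - 2)/(s² + 1)³. So L{t²·sin(t)} = (-1)² F''(s) = (6s² - 2)/(s² + 1)³. Then L{5·t²·sin(t)} = 5·(6s² - 2)/(s² + 1)³ = (30s² - 10)/(s² + 1)³

Final answer: (30s² - 10)/(s² + 1)³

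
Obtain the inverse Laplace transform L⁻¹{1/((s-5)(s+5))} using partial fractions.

Decompose: A/(s-5) + B/(s+5). A = 1/10, B = -1/10. f(t) = (e^(5t) - e^(-5t))/10

Final answer: (e^(5t) - e^(-5t))/10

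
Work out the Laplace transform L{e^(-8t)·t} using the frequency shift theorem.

L{e^(at)·t^n} = n!/(s-a)^(n+1), so L{e^(-8t)·t} = 1/(s+8)^2

Final answer: 1/(s+8)^2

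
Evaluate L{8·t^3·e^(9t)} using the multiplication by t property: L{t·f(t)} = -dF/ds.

Using L{t^n·e^(at)} = n!/(s-a)^(n+1), L{t^3·e^(9t)} = 6/(s-9)^4, so L{8·t^3·e^(9t)} = 8·6/(s-9)^4 = 48/(s-9)^4

Final answer: 48/(s-9)^4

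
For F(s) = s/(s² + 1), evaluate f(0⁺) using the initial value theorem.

f(0⁺) = lim_{s→∞} s·s/(s² + 1) = lim_{s→∞} s²/(s² + 1) = 1

Final answer: 1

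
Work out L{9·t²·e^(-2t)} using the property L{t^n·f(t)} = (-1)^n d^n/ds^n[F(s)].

L{e^(-2t)} = 1/(s+2). d/ds[1/(s+2)] = -1/(s+2)². d²/ds²[1/(s+2)] = 2/(s+2)³. So L{t²·e^(-2t)} = (-1)² · 2/(s+2)³ = 2/(s+2)³. Then L{9·t²·e^(-2t)} = 9·2/(s+2)³ = 18/(s+2)³

Final answer: 18/(s+2)³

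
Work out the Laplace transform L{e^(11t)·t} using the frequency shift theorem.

L{e^(at)·t^n} = n!/(s-a)^(n+1), so L{e^(11t)·t} = 1/(s-11)^2

Final answer: 1/(s-11)^2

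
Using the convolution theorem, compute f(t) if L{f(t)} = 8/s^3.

8/s^3 = (8/s)·(1/s^2) = L{8}·L{t}. By convolution, f(t) = 8*t = ∫₀ᵗ 8·τ dτ = 8·t²/2

Final answer: 8·t²/2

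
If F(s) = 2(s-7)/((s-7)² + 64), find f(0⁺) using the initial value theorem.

f(0⁺) = lim_{s→∞} sF(s) = lim_{s→∞} 2s(s-7)/((s-7)² + 64) = 2

Final answer: 2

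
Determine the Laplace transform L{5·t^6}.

L{t^n} = n!/s^(n+1), so L{t^6} = 720/s^7. Then L{5·t^6} = 5·720/s^7 = 3600/s^7

Final answer: 3600/s^7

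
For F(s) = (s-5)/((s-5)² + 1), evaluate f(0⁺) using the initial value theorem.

f(0⁺) = lim_{s→∞} sF(s) = lim_{s→∞} s(s-5)/((s-5)² + 1) = 1

Final answer: 1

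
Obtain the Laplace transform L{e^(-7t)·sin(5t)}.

L{e^(at)·sin(ωt)} = ω/((s-a)² + ω²), so L{e^(-7t)·sin(5t)} = 5/((s+7)² + 25)

Final answer: 5/((s+7)² + 25)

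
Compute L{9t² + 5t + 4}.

L{9t² + 5t + 4} = 9·2/s³ + 5/s² + 4/s = 18/s³ + 5/s² + 4/s

Final answer: 18/s³ + 5/s² + 4/s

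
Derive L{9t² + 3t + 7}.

L{9t² + 3t + 7} = 9·2/s³ + 3/s² + 7/s = 18/s³ + 3/s² + 7/s

Final answer: 18/s³ + 3/s² + 7/s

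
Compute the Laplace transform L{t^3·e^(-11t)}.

L{t^n·e^(at)} = n!/(s-a)^(n+1), so L{t^3·e^(-11t)} = 6/(s+11)^4

Final answer: 6/(s+11)^4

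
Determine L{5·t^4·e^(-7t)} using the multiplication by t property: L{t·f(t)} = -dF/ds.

Using L{t^n·e^(at)} = n!/(s-a)^(n+1), L{t^4·e^(-7t)} = 24/(s+7)^5, so L{5·t^4·e^(-7t)} = 5·24/(s+7)^5 = 120/(s+7)^5

Final answer: 120/(s+7)^5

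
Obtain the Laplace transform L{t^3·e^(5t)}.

L{t^n·e^(at)} = n!/(s-a)^(n+1), so L{t^3·e^(5t)} = 6/(s-5)^4

Final answer: 6/(s-5)^4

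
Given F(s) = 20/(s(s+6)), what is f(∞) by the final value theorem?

f(∞) = lim_{s→0} s·20/(s(s+6)) = lim_{s→0} 20/(s+6) = 20/6 = 10/3

Final answer: 10/3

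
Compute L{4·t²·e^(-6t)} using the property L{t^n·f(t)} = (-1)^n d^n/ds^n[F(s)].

L{e^(-6t)} = 1/(s+6). d/ds[1/(s+6)] = -1/(s+6)². d²/ds²[1/(s+6)] = 2/(s+6)³. So L{t²·e^(-6t)} = (-1)² · 2/(s+6)³ = 2/(s+6)³. Then L{4·t²·e^(-6t)} = 4·2/(s+6)³ = 8/(s+6)³

Final answer: 8/(s+6)³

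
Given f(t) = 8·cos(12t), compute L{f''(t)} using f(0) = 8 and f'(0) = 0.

F(s) = 8s/(s² + 144). L{f''(t)} = s²F(s) - sf(0) - f'(0) = 8s³/(s² + 144) - 8s = (8s³ - 8s(s² + 144))/(s² + 144) = -1152s/(s² + 144)

Final answer: -1152s/(s² + 144)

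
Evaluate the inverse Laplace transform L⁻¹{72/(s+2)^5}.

L⁻¹{n!/(s-a)^(n+1)} = t^n·e^(at) with n=4, a=-2. So L⁻¹{24/(s+2)^5} = t^4·e^(-2t), and L⁻¹{72/(s+2)^5} = (72/24)·t^4·e^(-2t) = 3·t^4·e^(-2t)

Final answer: 3·t^4·e^(-2t)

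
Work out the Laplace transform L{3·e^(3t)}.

L{e^(at)} = 1/(s-a), so L{e^(3t)} = 1/(s-3). Then L{3·e^(3t)} = 3/(s-3)

Final answer: 3/(s-3)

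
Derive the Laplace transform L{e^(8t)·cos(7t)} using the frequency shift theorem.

Frequency shift: L{e^(at)f(t)} = F(s-a). L{e^(8t)·cos(7t)} = (s-8)/((s-8)² + 49)

Final answer: (s-8)/((s-8)² + 49)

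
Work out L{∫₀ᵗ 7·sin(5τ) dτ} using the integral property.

L{∫₀ᵗ f(τ)dτ} = F(s)/s with F(s) = 35/(s² + 25), so the result is (35/(s² + 25))/s = 35/(s(s² + 25))

Final answer: 35/(s(s² + 25))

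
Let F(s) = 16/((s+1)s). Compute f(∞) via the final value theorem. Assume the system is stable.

f(∞) = lim_{s→0} sF(s) = lim_{s→0} 16/(s+1) = 16

Final answer: 16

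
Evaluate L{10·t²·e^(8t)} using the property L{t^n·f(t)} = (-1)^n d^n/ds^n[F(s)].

L{e^(8t)} = 1/(s-8). d/ds[1/(s-8)] = -1/(s-8)². d²/ds²[1/(s-8)] = 2/(s-8)³. So L{t²·e^(8t)} = (-1)² · 2/(s-8)³ = 2/(s-8)³. Then L{10·t²·e^(8t)} = 10·2/(s-8)³ = 20/(s-8)³

Final answer: 20/(s-8)³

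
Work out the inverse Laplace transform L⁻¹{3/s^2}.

L⁻¹{n!/s^(n+1)} = t^n with n=1. So L⁻¹{1/s^2} = t, and L⁻¹{3/s^2} = (3/1)·t = 3·t

Final answer: 3·t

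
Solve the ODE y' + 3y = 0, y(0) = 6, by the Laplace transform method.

L{y'} + 3L{y} = 0. sY - 6 + 3Y = 0. Y(s+3) = 6. Y = 6/(s+3)

Final answer: y(t) = 6e^(-3t)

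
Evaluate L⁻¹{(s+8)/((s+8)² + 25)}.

Using frequency shift: L⁻¹{(s-a)/((s-a)² + b²)} = e^(at)cos(bt). Here a=-8, b=5

Final answer: e^(-8t)·cos(5t)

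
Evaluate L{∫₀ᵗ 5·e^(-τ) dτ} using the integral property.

L{∫₀ᵗ f(τ)dτ} = F(s)/s with F(s) = 5/(s+1), so L{∫₀ᵗ 5·e^(-τ) dτ} = 5/(s(s+1))

Final answer: 5/(s(s+1))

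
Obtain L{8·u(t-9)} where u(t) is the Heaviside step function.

L{u(t-a)} = e^(-as)/s. Here a=9, so L{u(t-9)} = e^(-9s)/s, and L{8·u(t-9)} = 8·e^(-9s)/s

Final answer: 8·e^(-9s)/s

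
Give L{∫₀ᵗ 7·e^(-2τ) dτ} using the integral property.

L{∫₀ᵗ f(τ)dτ} = F(s)/s with F(s) = 7/(s+2), so L{∫₀ᵗ 7·e^(-2τ) dτ} = 7/(s(s+2))

Final answer: 7/(s(s+2))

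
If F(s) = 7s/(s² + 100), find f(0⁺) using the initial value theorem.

f(0⁺) = lim_{s→∞} s·7s/(s² + 100) = lim_{s→∞} 7s²/(s² + 100) = 7

Final answer: 7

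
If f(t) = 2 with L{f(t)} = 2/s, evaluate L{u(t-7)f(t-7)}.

Time shift theorem: L{u(t-a)f(t-a)} = e^(-as)F(s). Here a=7, F(s) = 2/s, so L{u(t-7)f(t-7)} = e^(-7s)·2/s

Final answer: e^(-7s)·2/s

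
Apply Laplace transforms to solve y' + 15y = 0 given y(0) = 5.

L{y'} + 15L{y} = 0. sY - 5 + 15Y = 0. Y(s+15) = 5. Y = 5/(s+15)

Final answer: y(t) = 5e^(-15t)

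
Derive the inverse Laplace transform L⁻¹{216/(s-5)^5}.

L⁻¹{n!/(s-a)^(n+1)} = t^n·e^(at) with n=4, a=5. So L⁻¹{24/(s-5)^5} = t^4·e^(5t), and L⁻¹{216/(s-5)^5} = (216/24)·t^4·e^(5t) = 9·t^4·e^(5t)

Final answer: 9·t^4·e^(5t)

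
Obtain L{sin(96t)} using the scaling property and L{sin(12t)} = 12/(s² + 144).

Using L{f(at)} = (1/a)F(s/a) with a=8: L{sin(96t)} = (1/8) · 12/((s/8)² + 144) = (1/8) · 12·64/(s² + 9216) = 96/(s² + 9216)

Final answer: 96/(s² + 9216)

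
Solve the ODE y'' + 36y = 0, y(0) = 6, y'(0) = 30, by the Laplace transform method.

L{y''} + 36L{y} = 0. s²Y - 6s - 30 + 36Y = 0. Y(s² + 36) = 6s + 30. Y = (6s + 30)/(s² + 36). Inverting: y(t) = 6cos(6t) + 5sin(6t)

Final answer: y(t) = 6cos(6t) + 5sin(6t)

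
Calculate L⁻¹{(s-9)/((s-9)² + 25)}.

Using frequency shift: L⁻¹{(s-a)/((s-a)² + b²)} = e^(at)cos(bt). Here a=9, b=5

Final answer: e^(9t)·cos(5t)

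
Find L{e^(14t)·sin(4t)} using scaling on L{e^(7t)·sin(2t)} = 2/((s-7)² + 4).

Scaling with a=2: L{e^(14t)·sin(4t)} = (1/2) · 2/((s/2-7)² + 4). Simplifying: 4/((s-14)² + 16)

Final answer: 4/((s-14)² + 16)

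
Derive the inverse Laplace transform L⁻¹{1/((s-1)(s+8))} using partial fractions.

Decompose: A/(s-1) + B/(s+8). A = 1/9, B = -1/9. f(t) = (e^t - e^(-8t))/9

Final answer: (e^t - e^(-8t))/9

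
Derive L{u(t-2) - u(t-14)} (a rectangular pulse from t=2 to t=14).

L{u(t-a)} = e^(-as)/s. L{u(t-2) - u(t-14)} = (e^(-2s) - e^(-14s))/s

Final answer: (e^(-2s) - e^(-14s))/s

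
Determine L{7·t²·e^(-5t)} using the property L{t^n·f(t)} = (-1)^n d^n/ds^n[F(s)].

L{e^(-5t)} = 1/(s+5). d/ds[1/(s+5)] = -1/(s+5)². d²/ds²[1/(s+5)] = 2/(s+5)³. So L{t²·e^(-5t)} = (-1)² · 2/(s+5)³ = 2/(s+5)³. Then L{7·t²·e^(-5t)} = 7·2/(s+5)³ = 14/(s+5)³

Final answer: 14/(s+5)³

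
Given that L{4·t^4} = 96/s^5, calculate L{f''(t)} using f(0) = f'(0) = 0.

L{f''(t)} = s²F(s) - sf(0) - f'(0) = s²·96/s^5 - 0 - 0 = 96/s^3

Final answer: 96/s^3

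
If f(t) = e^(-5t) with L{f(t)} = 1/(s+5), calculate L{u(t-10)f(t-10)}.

Time shift theorem: L{u(t-a)f(t-a)} = e^(-as)F(s). Here a=10, F(s) = 1/(s+5), so L{u(t-10)f(t-10)} = e^(-10s)·1/(s+5)

Final answer: e^(-10s)·1/(s+5)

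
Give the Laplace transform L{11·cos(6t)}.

L{cos(ωt)} = s/(s² + ω²), so L{cos(6t)} = s/(s² + 36). Then L{11·cos(6t)} = 11·s/(s² + 36) = 11s/(s² + 36)

Final answer: 11s/(s² + 36)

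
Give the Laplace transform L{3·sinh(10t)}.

L{sinh(ωt)} = ω/(s² - ω²), so L{sinh(10t)} = 10/(s² - 100). Then L{3·sinh(10t)} = 3·10/(s² - 100) = 30/(s² - 100)

Final answer: 30/(s² - 100)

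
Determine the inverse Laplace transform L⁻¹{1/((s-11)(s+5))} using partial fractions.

Decompose: A/(s-11) + B/(s+5). A = 1/16, B = -1/16. f(t) = (e^(11t) - e^(-5t))/16

Final answer: (e^(11t) - e^(-5t))/16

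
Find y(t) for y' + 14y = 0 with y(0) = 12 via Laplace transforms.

L{y'} + 14L{y} = 0. sY - 12 + 14Y = 0. Y(s+14) = 12. Y = 12/(s+14)

Final answer: y(t) = 12e^(-14t)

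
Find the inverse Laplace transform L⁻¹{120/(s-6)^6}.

L⁻¹{n!/(s-a)^(n+1)} = t^n·e^(at), so L⁻¹{120/(s-6)^6} = t^5·e^(6t)

Final answer: t^5·e^(6t)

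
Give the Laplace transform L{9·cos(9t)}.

L{cos(ωt)} = s/(s² + ω²), so L{cos(9t)} = s/(s² + 81). Then L{9·cos(9t)} = 9·s/(s² + 81) = 9s/(s² + 81)

Final answer: 9s/(s² + 81)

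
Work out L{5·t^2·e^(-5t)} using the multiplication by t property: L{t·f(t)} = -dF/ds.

Using L{t^n·e^(at)} = n!/(s-a)^(n+1), L{t^2·e^(-5t)} = 2/(s+5)^3, so L{5·t^2·e^(-5t)} = 5·2/(s+5)^3 = 10/(s+5)^3

Final answer: 10/(s+5)^3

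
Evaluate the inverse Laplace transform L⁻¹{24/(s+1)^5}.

L⁻¹{n!/(s-a)^(n+1)} = t^n·e^(at), so L⁻¹{24/(s+1)^5} = t^4·e^(-t)

Final answer: t^4·e^(-t)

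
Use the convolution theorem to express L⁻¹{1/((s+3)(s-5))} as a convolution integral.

1/((s+3)(s-5)) = (1/(s+3))·(1/(s-5)) = L{e^(-3t)}·L{e^(5t)}. So f(t) = e^(-3t)*e^(5t) = ∫₀ᵗ e^(-3τ)·e^(5(t-τ)) dτ

Final answer: ∫₀ᵗ e^(-3τ)·e^(5(t-τ)) dτ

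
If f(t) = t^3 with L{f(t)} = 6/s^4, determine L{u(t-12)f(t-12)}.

Time shift theorem: L{u(t-a)f(t-a)} = e^(-as)F(s). Here a=12, F(s) = 6/s^4, so L{u(t-12)f(t-12)} = e^(-12s)·6/s^4

Final answer: e^(-12s)·6/s^4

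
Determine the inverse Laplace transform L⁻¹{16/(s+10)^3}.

L⁻¹{n!/(s-a)^(n+1)} = t^n·e^(at) with n=2, a=-10. So L⁻¹{2/(s+10)^3} = t^2·e^(-10t), and L⁻¹{16/(s+10)^3} = (16/2)·t^2·e^(-10t) = 8·t^2·e^(-10t)

Final answer: 8·t^2·e^(-10t)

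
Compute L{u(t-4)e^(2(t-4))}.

u(t-a)f(t-a) with f(t)=e^(2t). L{e^(2t)} = 1/(s-2). By time shift: e^(-4s)/(s-2)

Final answer: e^(-4s)/(s-2)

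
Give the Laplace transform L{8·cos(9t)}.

L{cos(ωt)} = s/(s² + ω²), so L{cos(9t)} = s/(s² + 81). Then L{8·cos(9t)} = 8·s/(s² + 81) = 8s/(s² + 81)

Final answer: 8s/(s² + 81)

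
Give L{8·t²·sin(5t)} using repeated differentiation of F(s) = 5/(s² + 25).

F(s) = 5/(s² + 25). F'(s) = -10s/(s² + 25)². F''(s) = -10(25 - 3s²)/(s² + 25)³ = (30s² - 250)/(s² + 25)³. So L{t²·sin(5t)} = (-1)² F''(s) = (30s² - 250)/(s² + 25)³. Then L{8·t²·sin(5t)} = 8·(30s² - 250)/(s² + 25)³ = (240s² - 2000)/(s² + 25)³

Final answer: (240s² - 2000)/(s² + 25)³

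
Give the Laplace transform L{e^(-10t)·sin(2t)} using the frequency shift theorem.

Frequency shift: L{e^(at)f(t)} = F(s-a). L{e^(-10t)·sin(2t)} = 2/((s+10)² + 4)

Final answer: 2/((s+10)² + 4)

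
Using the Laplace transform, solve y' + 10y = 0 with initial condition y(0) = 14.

L{y'} + 10L{y} = 0. sY - 14 + 10Y = 0. Y(s+10) = 14. Y = 14/(s+10)

Final answer: y(t) = 14e^(-10t)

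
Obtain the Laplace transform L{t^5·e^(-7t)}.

L{t^n·e^(at)} = n!/(s-a)^(n+1), so L{t^5·e^(-7t)} = 120/(s+7)^6

Final answer: 120/(s+7)^6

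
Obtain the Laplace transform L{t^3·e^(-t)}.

L{t^n·e^(at)} = n!/(s-a)^(n+1), so L{t^3·e^(-t)} = 6/(s+1)^4

Final answer: 6/(s+1)^4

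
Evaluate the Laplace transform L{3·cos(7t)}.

L{cos(ωt)} = s/(s² + ω²), so L{cos(7t)} = s/(s² + 49). Then L{3·cos(7t)} = 3·s/(s² + 49) = 3s/(s² + 49)

Final answer: 3s/(s² + 49)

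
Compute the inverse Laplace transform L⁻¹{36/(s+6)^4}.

L⁻¹{n!/(s-a)^(n+1)} = t^n·e^(at) with n=3, a=-6. So L⁻¹{6/(s+6)^4} = t^3·e^(-6t), and L⁻¹{36/(s+6)^4} = (36/6)·t^3·e^(-6t) = 6·t^3·e^(-6t)

Final answer: 6·t^3·e^(-6t)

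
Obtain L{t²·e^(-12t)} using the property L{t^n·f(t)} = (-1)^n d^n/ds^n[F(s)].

L{e^(-12t)} = 1/(s+12). d/ds[1/(s+12)] = -1/(s+12)². d²/ds²[1/(s+12)] = 2/(s+12)³. So L{t²·e^(-12t)} = (-1)² · 2/(s+12)³ = 2/(s+12)³

Final answer: 2/(s+12)³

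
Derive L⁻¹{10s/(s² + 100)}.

This is the form c·s/(s² + a²) with a = 10, c = 10. L⁻¹ = 10·cos(10t)

Final answer: 10·cos(10t)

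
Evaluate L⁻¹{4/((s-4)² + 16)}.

Form: b/((s-a)² + b²) → e^(at)sin(bt). With a=4, b=4

Final answer: e^(4t)·sin(4t)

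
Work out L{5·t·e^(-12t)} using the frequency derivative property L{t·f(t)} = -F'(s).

L{e^(-12t)} = 1/(s+12). By frequency derivative: L{t·e^(-12t)} = -d/ds[1/(s+12)] = -(-1)/(s+12)² = 1/(s+12)². Then L{5·t·e^(-12t)} = 5·1/(s+12)² = 5/(s+12)²

Final answer: 5/(s+12)²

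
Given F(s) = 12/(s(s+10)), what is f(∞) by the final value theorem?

f(∞) = lim_{s→0} s·12/(s(s+10)) = lim_{s→0} 12/(s+10) = 12/10 = 6/5

Final answer: 6/5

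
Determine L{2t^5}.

L{t^n} = n!/s^(n+1). So L{2t^5} = 2·5!/s^6 = 240/s^6

Final answer: 240/s^6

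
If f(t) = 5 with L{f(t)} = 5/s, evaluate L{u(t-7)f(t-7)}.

Time shift theorem: L{u(t-a)f(t-a)} = e^(-as)F(s). Here a=7, F(s) = 5/s, so L{u(t-7)f(t-7)} = e^(-7s)·5/s

Final answer: e^(-7s)·5/s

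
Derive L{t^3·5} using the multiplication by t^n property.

L{5} = 5/s. d^1/ds^1[1/s] = -1/s². d^2/ds^2[1/s] = 2/s^3. d^3/ds^3[1/s] = -6/s^4. So L{t^3} = (-1)^{3}·-6/s^4 = 6/s^4. Then L{t^3·5} = 5·6/s^4 = 30/s^4

Final answer: 30/s^4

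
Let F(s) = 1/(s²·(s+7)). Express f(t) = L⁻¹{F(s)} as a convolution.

1/(s²·(s+7)) = (1/s^2)·(1/(s+7)) = L{t}·L{e^(-7t)}. So f(t) = t*e^(-7t) = ∫₀ᵗ τ·e^(-7(t-τ)) dτ

Final answer: ∫₀ᵗ τ·e^(-7(t-τ)) dτ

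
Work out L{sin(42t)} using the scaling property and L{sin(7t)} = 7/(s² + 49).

Using L{f(at)} = (1/a)F(s/a) with a=6: L{sin(42t)} = (1/6) · 7/((s/6)² + 49) = (1/6) · 7·36/(s² + 1764) = 42/(s² + 1764)

Final answer: 42/(s² + 1764)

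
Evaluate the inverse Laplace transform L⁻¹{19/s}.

L⁻¹{c/s} = c, so L⁻¹{19/s} = 19

Final answer: 19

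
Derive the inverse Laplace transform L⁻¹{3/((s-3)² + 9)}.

Using frequency shift, L⁻¹{3/((s-3)² + 9)} = e^(3t)·sin(3t)

Final answer: e^(3t)·sin(3t)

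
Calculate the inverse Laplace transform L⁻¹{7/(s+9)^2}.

L⁻¹{n!/(s-a)^(n+1)} = t^n·e^(at) with n=1, a=-9. So L⁻¹{1/(s+9)^2} = t·e^(-9t), and L⁻¹{7/(s+9)^2} = (7/1)·t·e^(-9t) = 7·t·e^(-9t)

Final answer: 7·t·e^(-9t)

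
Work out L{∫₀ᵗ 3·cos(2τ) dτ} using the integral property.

L{∫₀ᵗ f(τ)dτ} = F(s)/s with F(s) = 3s/(s² + 4), so the result is (3s/(s² + 4))/s = 3/(s² + 4)

Final answer: 3/(s² + 4)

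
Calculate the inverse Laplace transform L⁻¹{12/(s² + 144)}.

L⁻¹{12/(s² + 144)} = sin(12t)

Final answer: sin(12t)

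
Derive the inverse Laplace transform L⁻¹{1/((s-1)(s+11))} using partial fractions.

Decompose: A/(s-1) + B/(s+11). A = 1/12, B = -1/12. f(t) = (e^t - e^(-11t))/12

Final answer: (e^t - e^(-11t))/12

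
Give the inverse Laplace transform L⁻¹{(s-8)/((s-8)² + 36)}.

Using frequency shift, L⁻¹{(s-8)/((s-8)² + 36)} = e^(8t)·cos(6t)

Final answer: e^(8t)·cos(6t)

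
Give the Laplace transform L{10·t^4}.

L{t^n} = n!/s^(n+1), so L{t^4} = 24/s^5. Then L{10·t^4} = 10·24/s^5 = 240/s^5

Final answer: 240/s^5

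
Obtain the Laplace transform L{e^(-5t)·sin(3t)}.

L{e^(at)·sin(ωt)} = ω/((s-a)² + ω²), so L{e^(-5t)·sin(3t)} = 3/((s+5)² + 9)

Final answer: 3/((s+5)² + 9)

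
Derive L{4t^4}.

L{t^n} = n!/s^(n+1). So L{4t^4} = 4·4!/s^5 = 96/s^5

Final answer: 96/s^5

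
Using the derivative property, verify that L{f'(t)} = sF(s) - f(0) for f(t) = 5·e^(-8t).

f'(t) = -40e^(-8t). Direct: L{f'(t)} = -40/(s+8). Property: s·5/(s+8) - 5 = (5s - 5(s+8))/(s+8) = -40/(s+8). ✓

Final answer: -40/(s+8)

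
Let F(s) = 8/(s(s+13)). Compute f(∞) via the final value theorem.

f(∞) = lim_{s→0} s·8/(s(s+13)) = lim_{s→0} 8/(s+13) = 8/13 = 8/13

Final answer: 8/13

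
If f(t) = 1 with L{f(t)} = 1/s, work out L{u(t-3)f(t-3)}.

Time shift theorem: L{u(t-a)f(t-a)} = e^(-as)F(s). Here a=3, F(s) = 1/s, so L{u(t-3)f(t-3)} = e^(-3s)·1/s

Final answer: e^(-3s)·1/s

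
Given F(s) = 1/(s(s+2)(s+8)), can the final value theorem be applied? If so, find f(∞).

Poles of sF(s) = 1/((s+2)(s+8)) are at s = -2 and s = -8, both in the left half-plane. Theorem applies. f(∞) = lim_{s→0} sF(s) = 1/(2·8) = 1/16

Final answer: 1/16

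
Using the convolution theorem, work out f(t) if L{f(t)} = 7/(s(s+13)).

7/(s(s+13)) = (7/s)·(1/(s+13)) = L{7}·L{e^(-13t)}. By convolution, f(t) = 7*e^(-13t) = ∫₀ᵗ 7·e^(-13τ) dτ = 7·(1 - e^(-13t))/13

Final answer: 7·(1 - e^(-13t))/13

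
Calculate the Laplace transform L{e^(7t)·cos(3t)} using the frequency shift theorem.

Frequency shift: L{e^(at)f(t)} = F(s-a). L{e^(7t)·cos(3t)} = (s-7)/((s-7)² + 9)

Final answer: (s-7)/((s-7)² + 9)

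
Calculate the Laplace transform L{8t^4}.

L{8t^4} = 8 · L{t^4} = 8 · 24/s^5 = 192/s^5

Final answer: 192/s^5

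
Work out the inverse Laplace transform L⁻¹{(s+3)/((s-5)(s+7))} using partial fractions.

Using partial fractions, f(t) = (8e^(5t) + 4e^(-7t))/12

Final answer: (8e^(5t) + 4e^(-7t))/12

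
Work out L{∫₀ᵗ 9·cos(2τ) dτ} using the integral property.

L{∫₀ᵗ f(τ)dτ} = F(s)/s with F(s) = 9s/(s² + 4), so the result is (9s/(s² + 4))/s = 9/(s² + 4)

Final answer: 9/(s² + 4)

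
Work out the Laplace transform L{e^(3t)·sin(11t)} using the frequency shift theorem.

Frequency shift: L{e^(at)f(t)} = F(s-a). L{e^(3t)·sin(11t)} = 11/((s-3)² + 121)

Final answer: 11/((s-3)² + 121)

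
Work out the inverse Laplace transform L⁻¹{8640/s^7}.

L⁻¹{n!/s^(n+1)} = t^n with n=6. So L⁻¹{720/s^7} = t^6, and L⁻¹{8640/s^7} = (8640/720)·t^6 = 12·t^6

Final answer: 12·t^6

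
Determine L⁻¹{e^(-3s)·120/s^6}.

L⁻¹{120/s^6} = t^5. By the time shift theorem, L⁻¹{e^(-as)F(s)} = u(t-a)f(t-a) with a=3, so L⁻¹{e^(-3s)·120/s^6} = u(t-3)·(t-3)^5

Final answer: u(t-3)·(t-3)^5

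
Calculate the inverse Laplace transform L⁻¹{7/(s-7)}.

L⁻¹{1/(s-a)} = e^(at), so L⁻¹{1/(s-7)} = e^(7t), and L⁻¹{7/(s-7)} = 7·e^(7t)

Final answer: 7·e^(7t)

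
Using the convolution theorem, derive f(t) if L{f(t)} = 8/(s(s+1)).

8/(s(s+1)) = (8/s)·(1/(s+1)) = L{8}·L{e^(-t)}. By convolution, f(t) = 8*e^(-t) = ∫₀ᵗ 8·e^(-τ) dτ = 8·(1 - e^(-t))/1

Final answer: 8·(1 - e^(-t))/1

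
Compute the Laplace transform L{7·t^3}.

L{t^n} = n!/s^(n+1), so L{t^3} = 6/s^4. Then L{7·t^3} = 7·6/s^4 = 42/s^4

Final answer: 42/s^4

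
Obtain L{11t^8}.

L{t^n} = n!/s^(n+1). So L{11t^8} = 11·8!/s^9 = 443520/s^9

Final answer: 443520/s^9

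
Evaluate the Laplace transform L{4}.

L{4} = 4 · L{1} = 4/s

Final answer: 4/s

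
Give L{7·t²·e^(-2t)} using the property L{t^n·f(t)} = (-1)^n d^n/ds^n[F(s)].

L{e^(-2t)} = 1/(s+2). d/ds[1/(s+2)] = -1/(s+2)². d²/ds²[1/(s+2)] = 2/(s+2)³. So L{t²·e^(-2t)} = (-1)² · 2/(s+2)³ = 2/(s+2)³. Then L{7·t²·e^(-2t)} = 7·2/(s+2)³ = 14/(s+2)³

Final answer: 14/(s+2)³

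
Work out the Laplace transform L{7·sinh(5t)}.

L{sinh(ωt)} = ω/(s² - ω²), so L{sinh(5t)} = 5/(s² - 25). Then L{7·sinh(5t)} = 7·5/(s² - 25) = 35/(s² - 25)

Final answer: 35/(s² - 25)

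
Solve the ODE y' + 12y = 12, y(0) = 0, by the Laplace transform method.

sY + 12Y = 12/s. Y = 12/(s(s+12)). Partial fractions: Y = 1/s - 1/(s+12)

Final answer: y(t) = (1 - e^(-12t))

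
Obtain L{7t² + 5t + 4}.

L{7t² + 5t + 4} = 7·2/s³ + 5/s² + 4/s = 14/s³ + 5/s² + 4/s

Final answer: 14/s³ + 5/s² + 4/s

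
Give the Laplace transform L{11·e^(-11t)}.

L{e^(at)} = 1/(s-a), so L{e^(-11t)} = 1/(s+11). Then L{11·e^(-11t)} = 11/(s+11)

Final answer: 11/(s+11)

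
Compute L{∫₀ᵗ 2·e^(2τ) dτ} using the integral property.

L{∫₀ᵗ f(τ)dτ} = F(s)/s with F(s) = 2/(s-2), so L{∫₀ᵗ 2·e^(2τ) dτ} = 2/(s(s-2))

Final answer: 2/(s(s-2))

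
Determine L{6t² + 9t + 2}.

L{6t² + 9t + 2} = 6·2/s³ + 9/s² + 2/s = 12/s³ + 9/s² + 2/s

Final answer: 12/s³ + 9/s² + 2/s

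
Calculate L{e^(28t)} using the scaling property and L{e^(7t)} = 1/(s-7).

Using L{f(at)} = (1/a)F(s/a) with a=4 and f(t) = e^(7t): L{e^(28t)} = (1/4) · 1/((s/4)-7) = (1/4) · 4/(s-28) = 1/(s-28)

Final answer: 1/(s-28)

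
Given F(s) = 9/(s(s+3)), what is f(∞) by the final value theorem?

f(∞) = lim_{s→0} s·9/(s(s+3)) = lim_{s→0} 9/(s+3) = 9/3 = 3

Final answer: 3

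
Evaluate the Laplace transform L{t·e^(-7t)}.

L{t^n·e^(at)} = n!/(s-a)^(n+1), so L{t·e^(-7t)} = 1/(s+7)^2

Final answer: 1/(s+7)^2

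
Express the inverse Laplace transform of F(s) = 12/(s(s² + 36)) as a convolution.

12/(s(s² + 36)) = (1/s)·(12/(s² + 36)) = L{1}·L{2·sin(6t)}. So f(t) = 1*(2·sin(6t)) = ∫₀ᵗ 2·sin(6τ) dτ

Final answer: ∫₀ᵗ 2·sin(6τ) dτ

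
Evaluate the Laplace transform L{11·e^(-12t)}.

L{e^(at)} = 1/(s-a), so L{e^(-12t)} = 1/(s+12). Then L{11·e^(-12t)} = 11/(s+12)

Final answer: 11/(s+12)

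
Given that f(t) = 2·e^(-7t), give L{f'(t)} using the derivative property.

f(0) = 2, F(s) = 2/(s+7). L{f'(t)} = s·F(s) - f(0) = 2s/(s+7) - 2 = (2s - 2(s+7))/(s+7) = -14/(s+7)

Final answer: -14/(s+7)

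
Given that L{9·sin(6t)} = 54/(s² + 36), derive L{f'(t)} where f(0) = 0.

L{f'(t)} = s·F(s) - f(0) = s·54/(s² + 36) - 0 = 54s/(s² + 36)

Final answer: 54s/(s² + 36)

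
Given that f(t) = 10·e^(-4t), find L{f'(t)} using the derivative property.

f(0) = 10, F(s) = 10/(s+4). L{f'(t)} = s·F(s) - f(0) = 10s/(s+4) - 10 = (10s - 10(s+4))/(s+4) = -40/(s+4)

Final answer: -40/(s+4)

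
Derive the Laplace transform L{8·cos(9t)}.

L{cos(ωt)} = s/(s² + ω²), so L{cos(9t)} = s/(s² + 81). Then L{8·cos(9t)} = 8·s/(s² + 81) = 8s/(s² + 81)

Final answer: 8s/(s² + 81)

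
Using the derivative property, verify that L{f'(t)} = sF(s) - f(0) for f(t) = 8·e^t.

f'(t) = 8e^t. Direct: L{f'(t)} = 8/(s-1). Property: s·8/(s-1) - 8 = (8s - 8(s-1))/(s-1) = 8/(s-1). ✓

Final answer: 8/(s-1)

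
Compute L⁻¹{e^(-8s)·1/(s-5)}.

L⁻¹{1/(s-5)} = e^(5t). By the time shift theorem, L⁻¹{e^(-as)F(s)} = u(t-a)f(t-a) with a=8, so L⁻¹{e^(-8s)·1/(s-5)} = u(t-8)·e^(5(t-8))

Final answer: u(t-8)·e^(5(t-8))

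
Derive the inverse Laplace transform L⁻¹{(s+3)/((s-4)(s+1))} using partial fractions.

Using partial fractions, f(t) = (7e^(4t) - 2e^(-t))/5

Final answer: (7e^(4t) - 2e^(-t))/5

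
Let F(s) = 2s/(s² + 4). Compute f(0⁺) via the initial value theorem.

f(0⁺) = lim_{s→∞} s·2s/(s² + 4) = lim_{s→∞} 2s²/(s² + 4) = 2

Final answer: 2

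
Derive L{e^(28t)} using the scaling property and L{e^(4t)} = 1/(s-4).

Using L{f(at)} = (1/a)F(s/a) with a=7 and f(t) = e^(4t): L{e^(28t)} = (1/7) · 1/((s/7)-4) = (1/7) · 7/(s-28) = 1/(s-28)

Final answer: 1/(s-28)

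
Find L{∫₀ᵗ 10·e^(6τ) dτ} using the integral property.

L{∫₀ᵗ f(τ)dτ} = F(s)/s with F(s) = 10/(s-6), so L{∫₀ᵗ 10·e^(6τ) dτ} = 10/(s(s-6))

Final answer: 10/(s(s-6))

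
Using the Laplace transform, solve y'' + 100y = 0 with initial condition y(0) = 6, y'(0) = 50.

L{y''} + 100L{y} = 0. s²Y - 6s - 50 + 100Y = 0. Y(s² + 100) = 6s + 50. Y = (6s + 50)/(s² + 100). Inverting: y(t) = 6cos(10t) + 5sin(10t)

Final answer: y(t) = 6cos(10t) + 5sin(10t)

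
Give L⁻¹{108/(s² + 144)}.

This is the form c·a/(s² + a²) with a = 12, c = 9. L⁻¹ = 9·sin(12t)

Final answer: 9·sin(12t)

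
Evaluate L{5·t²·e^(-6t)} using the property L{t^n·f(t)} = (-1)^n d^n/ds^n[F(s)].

L{e^(-6t)} = 1/(s+6). d/ds[1/(s+6)] = -1/(s+6)². d²/ds²[1/(s+6)] = 2/(s+6)³. So L{t²·e^(-6t)} = (-1)² · 2/(s+6)³ = 2/(s+6)³. Then L{5·t²·e^(-6t)} = 5·2/(s+6)³ = 10/(s+6)³

Final answer: 10/(s+6)³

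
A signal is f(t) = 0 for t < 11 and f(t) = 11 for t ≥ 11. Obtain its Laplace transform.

f(t) = 11·u(t-11). L{u(t-11)} = e^(-11s)/s, so L{f(t)} = 11·e^(-11s)/s

Final answer: 11·e^(-11s)/s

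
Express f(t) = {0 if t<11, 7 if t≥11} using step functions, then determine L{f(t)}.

f(t) = 7·u(t-11). L{u(t-11)} = e^(-11s)/s, so L{f(t)} = 7·e^(-11s)/s

Final answer: 7·e^(-11s)/s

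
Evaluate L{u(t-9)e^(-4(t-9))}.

u(t-a)f(t-a) with f(t)=e^(-4t). L{e^(-4t)} = 1/(s+4). By time shift: e^(-9s)/(s+4)

Final answer: e^(-9s)/(s+4)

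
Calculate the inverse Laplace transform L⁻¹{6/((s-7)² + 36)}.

Using frequency shift, L⁻¹{6/((s-7)² + 36)} = e^(7t)·sin(6t)

Final answer: e^(7t)·sin(6t)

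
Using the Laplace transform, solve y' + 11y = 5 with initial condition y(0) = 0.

sY + 11Y = 5/s. Y = 5/(s(s+11)). Partial fractions: Y = 5/11/s - 5/11/(s+11)

Final answer: y(t) = 5/11(1 - e^(-11t))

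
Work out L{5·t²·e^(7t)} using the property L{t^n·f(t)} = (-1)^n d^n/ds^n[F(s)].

L{e^(7t)} = 1/(s-7). d/ds[1/(s-7)] = -1/(s-7)². d²/ds²[1/(s-7)] = 2/(s-7)³. So L{t²·e^(7t)} = (-1)² · 2/(s-7)³ = 2/(s-7)³. Then L{5·t²·e^(7t)} = 5·2/(s-7)³ = 10/(s-7)³

Final answer: 10/(s-7)³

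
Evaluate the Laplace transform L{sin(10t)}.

L{sin(ωt)} = ω/(s² + ω²), so L{sin(10t)} = 10/(s² + 100)

Final answer: 10/(s² + 100)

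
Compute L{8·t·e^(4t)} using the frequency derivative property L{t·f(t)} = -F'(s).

L{e^(4t)} = 1/(s-4). By frequency derivative: L{t·e^(4t)} = -d/ds[1/(s-4)] = -(-1)/(s-4)² = 1/(s-4)². Then L{8·t·e^(4t)} = 8·1/(s-4)² = 8/(s-4)²

Final answer: 8/(s-4)²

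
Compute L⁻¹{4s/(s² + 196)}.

This is the form c·s/(s² + a²) with a = 14, c = 4. L⁻¹ = 4·cos(14t)

Final answer: 4·cos(14t)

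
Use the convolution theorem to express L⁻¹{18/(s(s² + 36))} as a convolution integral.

18/(s(s² + 36)) = (1/s)·(18/(s² + 36)) = L{1}·L{3·sin(6t)}. So f(t) = 1*(3·sin(6t)) = ∫₀ᵗ 3·sin(6τ) dτ

Final answer: ∫₀ᵗ 3·sin(6τ) dτ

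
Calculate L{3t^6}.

L{t^n} = n!/s^(n+1). So L{3t^6} = 3·6!/s^7 = 2160/s^7

Final answer: 2160/s^7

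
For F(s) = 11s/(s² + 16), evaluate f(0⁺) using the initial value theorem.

f(0⁺) = lim_{s→∞} s·11s/(s² + 16) = lim_{s→∞} 11s²/(s² + 16) = 11

Final answer: 11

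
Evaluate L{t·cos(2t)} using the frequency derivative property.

L{cos(2t)} = s/(s² + 4). Derivative: d/ds[s/(s² + 4)] = [(s² + 4) - s·2s]/(s² + 4)² = (4 - s²)/(s² + 4)². So L{t·cos(2t)} = -F'(s) = (s² - 4)/(s² + 4)²

Final answer: (s² - 4)/(s² + 4)²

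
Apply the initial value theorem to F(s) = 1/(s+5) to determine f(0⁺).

f(0⁺) = lim_{s→∞} s·1/(s+5) = lim_{s→∞} s/(s+5) = 1

Final answer: 1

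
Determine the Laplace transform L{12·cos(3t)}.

L{cos(ωt)} = s/(s² + ω²), so L{cos(3t)} = s/(s² + 9). Then L{12·cos(3t)} = 12·s/(s² + 9) = 12s/(s² + 9)

Final answer: 12s/(s² + 9)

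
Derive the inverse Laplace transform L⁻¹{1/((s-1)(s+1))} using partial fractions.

Decompose: A/(s-1) + B/(s+1). A = 1/2, B = -1/2. f(t) = (e^t - e^(-t))/2

Final answer: (e^t - e^(-t))/2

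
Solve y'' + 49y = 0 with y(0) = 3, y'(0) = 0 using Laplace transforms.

L{y''} + 49L{y} = 0. s²Y - 3s - 0 + 49Y = 0. Y(s² + 49) = 3s. Y = (3s)/(s² + 49). Inverting: y(t) = 3cos(7t)

Final answer: y(t) = 3cos(7t)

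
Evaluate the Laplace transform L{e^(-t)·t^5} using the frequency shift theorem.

L{e^(at)·t^n} = n!/(s-a)^(n+1), so L{e^(-t)·t^5} = 120/(s+1)^6

Final answer: 120/(s+1)^6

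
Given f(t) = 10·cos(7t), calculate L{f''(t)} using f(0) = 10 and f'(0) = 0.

F(s) = 10s/(s² + 49). L{f''(t)} = s²F(s) - sf(0) - f'(0) = 10s³/(s² + 49) - 10s = (10s³ - 10s(s² + 49))/(s² + 49) = -490s/(s² + 49)

Final answer: -490s/(s² + 49)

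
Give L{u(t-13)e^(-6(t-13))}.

u(t-a)f(t-a) with f(t)=e^(-6t). L{e^(-6t)} = 1/(s+6). By time shift: e^(-13s)/(s+6)

Final answer: e^(-13s)/(s+6)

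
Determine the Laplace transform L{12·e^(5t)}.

L{e^(at)} = 1/(s-a), so L{e^(5t)} = 1/(s-5). Then L{12·e^(5t)} = 12/(s-5)

Final answer: 12/(s-5)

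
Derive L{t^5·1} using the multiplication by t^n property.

L{1} = 1/s. d^1/ds^1[1/s] = -1/s². d^2/ds^2[1/s] = 2/s^3. d^3/ds^3[1/s] = -6/s^4. d^4/ds^4[1/s] = 24/s^5. d^5/ds^5[1/s] = -120/s^6. So L{t^5} = (-1)^{5}·-120/s^6 = 120/s^6

Final answer: 120/s^6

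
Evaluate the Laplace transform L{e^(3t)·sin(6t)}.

L{e^(at)·sin(ωt)} = ω/((s-a)² + ω²), so L{e^(3t)·sin(6t)} = 6/((s-3)² + 36)

Final answer: 6/((s-3)² + 36)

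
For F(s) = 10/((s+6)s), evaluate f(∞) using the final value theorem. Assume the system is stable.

f(∞) = lim_{s→0} sF(s) = lim_{s→0} 10/(s+6) = 5/3

Final answer: 5/3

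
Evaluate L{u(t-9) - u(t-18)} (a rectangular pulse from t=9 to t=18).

L{u(t-a)} = e^(-as)/s. L{u(t-9) - u(t-18)} = (e^(-9s) - e^(-18s))/s

Final answer: (e^(-9s) - e^(-18s))/s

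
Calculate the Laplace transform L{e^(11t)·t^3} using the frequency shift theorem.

L{e^(at)·t^n} = n!/(s-a)^(n+1), so L{e^(11t)·t^3} = 6/(s-11)^4

Final answer: 6/(s-11)^4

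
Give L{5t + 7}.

L{5t + 7} = 5·L{t} + 7·L{1} = 5/s² + 7/s

Final answer: 5/s² + 7/s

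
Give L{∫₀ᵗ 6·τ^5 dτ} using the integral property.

L{∫₀ᵗ f(τ)dτ} = F(s)/s with f(t) = 6t^5. F(s) = 720/s^6, so L{∫₀ᵗ 6·τ^5 dτ} = (720/s^6)/s = 720/s^7. (Check: ∫₀ᵗ 6·τ^5 dτ = 6t^6/6.)

Final answer: 720/s^7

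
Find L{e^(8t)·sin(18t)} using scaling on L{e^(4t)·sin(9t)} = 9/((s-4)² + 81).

Scaling with a=2: L{e^(8t)·sin(18t)} = (1/2) · 9/((s/2-4)² + 81). Simplifying: 18/((s-8)² + 324)

Final answer: 18/((s-8)² + 324)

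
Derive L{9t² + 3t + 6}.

L{9t² + 3t + 6} = 9·2/s³ + 3/s² + 6/s = 18/s³ + 3/s² + 6/s

Final answer: 18/s³ + 3/s² + 6/s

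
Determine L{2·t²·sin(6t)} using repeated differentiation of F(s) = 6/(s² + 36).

F(s) = 6/(s² + 36). F'(s) = -12s/(s² + 36)². F''(s) = -12(36 - 3s²)/(s² + 36)³ = (36s² - 432)/(s² + 36)³. So L{t²·sin(6t)} = (-1)² F''(s) = (36s² - 432)/(s² + 36)³. Then L{2·t²·sin(6t)} = 2·(36s² - 432)/(s² + 36)³ = (72s² - 864)/(s² + 36)³

Final answer: (72s² - 864)/(s² + 36)³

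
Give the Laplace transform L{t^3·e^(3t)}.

L{t^n·e^(at)} = n!/(s-a)^(n+1), so L{t^3·e^(3t)} = 6/(s-3)^4

Final answer: 6/(s-3)^4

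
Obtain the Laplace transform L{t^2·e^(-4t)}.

L{t^n·e^(at)} = n!/(s-a)^(n+1), so L{t^2·e^(-4t)} = 2/(s+4)^3

Final answer: 2/(s+4)^3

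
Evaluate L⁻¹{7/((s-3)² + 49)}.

Form: b/((s-a)² + b²) → e^(at)sin(bt). With a=3, b=7

Final answer: e^(3t)·sin(7t)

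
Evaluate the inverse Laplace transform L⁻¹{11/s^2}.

L⁻¹{n!/s^(n+1)} = t^n with n=1. So L⁻¹{1/s^2} = t, and L⁻¹{11/s^2} = (11/1)·t = 11·t

Final answer: 11·t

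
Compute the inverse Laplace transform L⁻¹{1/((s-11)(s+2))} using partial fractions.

Decompose: A/(s-11) + B/(s+2). A = 1/13, B = -1/13. f(t) = (e^(11t) - e^(-2t))/13

Final answer: (e^(11t) - e^(-2t))/13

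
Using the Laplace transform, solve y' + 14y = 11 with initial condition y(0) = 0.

sY + 14Y = 11/s. Y = 11/(s(s+14)). Partial fractions: Y = 11/14/s - 11/14/(s+14)

Final answer: y(t) = 11/14(1 - e^(-14t))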